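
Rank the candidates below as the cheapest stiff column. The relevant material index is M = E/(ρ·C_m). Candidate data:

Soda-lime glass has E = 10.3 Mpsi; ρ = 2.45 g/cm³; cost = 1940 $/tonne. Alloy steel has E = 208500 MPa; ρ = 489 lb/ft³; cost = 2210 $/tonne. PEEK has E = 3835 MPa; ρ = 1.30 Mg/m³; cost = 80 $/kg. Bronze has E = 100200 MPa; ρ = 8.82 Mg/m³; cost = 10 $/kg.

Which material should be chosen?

soda-lime glass

Putting every candidate on a common basis:
  soda-lime glass: E = 71.02 GPa, ρ = 2450 kg/m³, cost = 1.940 $/kg
  alloy steel: E = 208.5 GPa, ρ = 7833 kg/m³, cost = 2.210 $/kg
  PEEK: E = 3.835 GPa, ρ = 1300 kg/m³, cost = 80.00 $/kg
  bronze: E = 100.2 GPa, ρ = 8820 kg/m³, cost = 10.00 $/kg
  soda-lime glass: M = 14.9 MN·m per $
  alloy steel: M = 12.0 MN·m per $
  bronze: M = 1.14 MN·m per $
  PEEK: M = 0.0369 MN·m per $
Highest index: soda-lime glass.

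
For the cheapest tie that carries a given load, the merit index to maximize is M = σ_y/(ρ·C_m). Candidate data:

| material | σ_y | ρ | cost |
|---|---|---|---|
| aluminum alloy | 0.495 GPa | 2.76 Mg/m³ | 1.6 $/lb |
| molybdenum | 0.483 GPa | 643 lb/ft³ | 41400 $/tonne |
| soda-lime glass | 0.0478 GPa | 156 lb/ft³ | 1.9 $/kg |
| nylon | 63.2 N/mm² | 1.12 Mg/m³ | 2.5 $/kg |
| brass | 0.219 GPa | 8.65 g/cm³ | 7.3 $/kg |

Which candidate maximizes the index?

aluminum alloy

Normalizing units and computing the index:
  aluminum alloy: σ_y = 495.0 MPa, ρ = 2760 kg/m³, cost = 3.527 $/kg
  molybdenum: σ_y = 483.0 MPa, ρ = 10300 kg/m³, cost = 41.40 $/kg
  soda-lime glass: σ_y = 47.80 MPa, ρ = 2499 kg/m³, cost = 1.900 $/kg
  nylon: σ_y = 63.20 MPa, ρ = 1120 kg/m³, cost = 2.500 $/kg
  brass: σ_y = 219.0 MPa, ρ = 8650 kg/m³, cost = 7.300 $/kg
  aluminum alloy: M = 50.8 kN·m per $
  nylon: M = 22.6 kN·m per $
  soda-lime glass: M = 10.1 kN·m per $
  brass: M = 3.47 kN·m per $
  molybdenum: M = 1.13 kN·m per $
Highest index: aluminum alloy.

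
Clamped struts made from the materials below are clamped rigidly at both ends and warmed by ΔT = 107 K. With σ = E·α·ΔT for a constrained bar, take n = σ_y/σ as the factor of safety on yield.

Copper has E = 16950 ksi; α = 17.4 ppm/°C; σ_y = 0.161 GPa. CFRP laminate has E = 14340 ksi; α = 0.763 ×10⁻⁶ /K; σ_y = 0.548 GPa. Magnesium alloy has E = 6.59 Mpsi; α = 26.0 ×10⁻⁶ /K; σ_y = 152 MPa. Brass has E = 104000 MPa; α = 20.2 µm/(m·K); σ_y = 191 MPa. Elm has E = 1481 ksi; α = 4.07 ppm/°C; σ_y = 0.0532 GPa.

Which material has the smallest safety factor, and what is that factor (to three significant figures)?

In consistent units (E in GPa, α in ×10⁻⁶/K, σ_y in MPa):
  copper: E = 116.9, α = 17.4, σ_y = 161.0 → σ = 218 MPa, n = 0.740
  CFRP laminate: E = 98.87, α = 0.763, σ_y = 548.0 → σ = 8.07 MPa, n = 67.9
  magnesium alloy: E = 45.44, α = 26.0, σ_y = 152.0 → σ = 126 MPa, n = 1.20
  brass: E = 104.0, α = 20.2, σ_y = 191.0 → σ = 225 MPa, n = 0.850
  elm: E = 10.21, α = 4.07, σ_y = 53.20 → σ = 4.45 MPa, n = 12.0
The minimum is copper at n = 0.740.

copper, n = 0.740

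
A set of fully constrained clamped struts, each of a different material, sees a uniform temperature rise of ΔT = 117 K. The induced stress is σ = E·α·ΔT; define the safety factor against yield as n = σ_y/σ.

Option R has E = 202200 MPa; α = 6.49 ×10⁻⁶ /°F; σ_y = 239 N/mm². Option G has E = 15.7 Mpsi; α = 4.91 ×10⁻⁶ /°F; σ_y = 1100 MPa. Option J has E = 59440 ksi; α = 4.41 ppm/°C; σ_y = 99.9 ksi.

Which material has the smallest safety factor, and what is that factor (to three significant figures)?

option R, n = 0.865

In consistent units (E in GPa, α in ×10⁻⁶/K, σ_y in MPa):
  option R: E = 202.2, α = 11.7, σ_y = 239.0 → σ = 276 MPa, n = 0.865
  option G: E = 108.2, α = 8.84, σ_y = 1100 → σ = 112 MPa, n = 9.83
  option J: E = 409.8, α = 4.41, σ_y = 688.8 → σ = 211 MPa, n = 3.26
Option R has the lowest safety factor, n = 0.865.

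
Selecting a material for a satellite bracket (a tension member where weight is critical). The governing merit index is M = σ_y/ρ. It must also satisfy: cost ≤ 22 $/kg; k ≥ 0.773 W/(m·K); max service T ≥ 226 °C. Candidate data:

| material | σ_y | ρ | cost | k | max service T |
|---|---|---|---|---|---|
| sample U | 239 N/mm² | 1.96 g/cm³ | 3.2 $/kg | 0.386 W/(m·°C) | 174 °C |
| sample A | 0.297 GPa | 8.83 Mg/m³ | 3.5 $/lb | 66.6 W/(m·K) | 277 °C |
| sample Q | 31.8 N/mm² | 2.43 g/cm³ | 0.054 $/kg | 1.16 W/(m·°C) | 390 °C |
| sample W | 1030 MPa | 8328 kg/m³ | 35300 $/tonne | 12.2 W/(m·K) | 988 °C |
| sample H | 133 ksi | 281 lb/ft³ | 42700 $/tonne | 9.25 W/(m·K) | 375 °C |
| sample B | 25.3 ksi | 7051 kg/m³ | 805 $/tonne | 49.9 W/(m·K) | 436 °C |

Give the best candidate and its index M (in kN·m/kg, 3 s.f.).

Screen on constraints: cost ≤ 22 $/kg; k ≥ 0.773 W/(m·K); max service T ≥ 226 °C. Survivors: sample A, sample Q, sample B.
Convert each candidate to consistent units, then evaluate M:
  sample A: σ_y = 297.0 MPa, ρ = 8830 kg/m³
  sample Q: σ_y = 31.80 MPa, ρ = 2430 kg/m³
  sample B: σ_y = 174.4 MPa, ρ = 7051 kg/m³
  sample A: M = 33.6 kN·m/kg
  sample B: M = 24.7 kN·m/kg
  sample Q: M = 13.1 kN·m/kg
Sample A ranks first.

sample A, M = 33.6 kN·m/kg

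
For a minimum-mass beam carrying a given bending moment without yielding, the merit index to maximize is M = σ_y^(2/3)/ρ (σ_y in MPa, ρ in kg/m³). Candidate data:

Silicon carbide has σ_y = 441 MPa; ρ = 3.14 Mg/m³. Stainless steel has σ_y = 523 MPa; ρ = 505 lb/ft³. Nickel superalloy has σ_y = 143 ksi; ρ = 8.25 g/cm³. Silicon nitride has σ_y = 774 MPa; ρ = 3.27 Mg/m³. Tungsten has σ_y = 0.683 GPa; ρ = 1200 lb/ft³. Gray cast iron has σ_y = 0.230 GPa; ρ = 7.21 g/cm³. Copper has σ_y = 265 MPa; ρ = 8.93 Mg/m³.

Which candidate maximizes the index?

silicon nitride

Putting every candidate on a common basis:
  silicon carbide: σ_y = 441.0 MPa, ρ = 3140 kg/m³
  stainless steel: σ_y = 523.0 MPa, ρ = 8089 kg/m³
  nickel superalloy: σ_y = 986.0 MPa, ρ = 8250 kg/m³
  silicon nitride: σ_y = 774.0 MPa, ρ = 3270 kg/m³
  tungsten: σ_y = 683.0 MPa, ρ = 19220 kg/m³
  gray cast iron: σ_y = 230.0 MPa, ρ = 7210 kg/m³
  copper: σ_y = 265.0 MPa, ρ = 8930 kg/m³
  silicon nitride: M = 25.8×10⁻³
  silicon carbide: M = 18.5×10⁻³
  nickel superalloy: M = 12.0×10⁻³
  stainless steel: M = 8.02×10⁻³
  gray cast iron: M = 5.21×10⁻³
  copper: M = 4.62×10⁻³
  tungsten: M = 4.03×10⁻³
Highest index: silicon nitride.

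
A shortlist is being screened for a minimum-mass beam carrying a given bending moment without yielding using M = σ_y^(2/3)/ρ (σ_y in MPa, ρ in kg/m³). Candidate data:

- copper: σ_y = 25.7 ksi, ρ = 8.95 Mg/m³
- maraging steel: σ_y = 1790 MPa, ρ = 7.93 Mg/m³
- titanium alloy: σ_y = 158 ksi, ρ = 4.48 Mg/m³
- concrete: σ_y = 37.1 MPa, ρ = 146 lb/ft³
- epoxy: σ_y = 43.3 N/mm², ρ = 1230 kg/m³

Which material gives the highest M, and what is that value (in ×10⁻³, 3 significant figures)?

titanium alloy, M = 23.6×10⁻³

After converting to SI:
  copper: σ_y = 177.2 MPa, ρ = 8950 kg/m³
  maraging steel: σ_y = 1790 MPa, ρ = 7930 kg/m³
  titanium alloy: σ_y = 1089 MPa, ρ = 4480 kg/m³
  concrete: σ_y = 37.10 MPa, ρ = 2339 kg/m³
  epoxy: σ_y = 43.30 MPa, ρ = 1230 kg/m³
  titanium alloy: M = 23.6×10⁻³
  maraging steel: M = 18.6×10⁻³
  epoxy: M = 10.0×10⁻³
  concrete: M = 4.76×10⁻³
  copper: M = 3.52×10⁻³
The maximum is for titanium alloy.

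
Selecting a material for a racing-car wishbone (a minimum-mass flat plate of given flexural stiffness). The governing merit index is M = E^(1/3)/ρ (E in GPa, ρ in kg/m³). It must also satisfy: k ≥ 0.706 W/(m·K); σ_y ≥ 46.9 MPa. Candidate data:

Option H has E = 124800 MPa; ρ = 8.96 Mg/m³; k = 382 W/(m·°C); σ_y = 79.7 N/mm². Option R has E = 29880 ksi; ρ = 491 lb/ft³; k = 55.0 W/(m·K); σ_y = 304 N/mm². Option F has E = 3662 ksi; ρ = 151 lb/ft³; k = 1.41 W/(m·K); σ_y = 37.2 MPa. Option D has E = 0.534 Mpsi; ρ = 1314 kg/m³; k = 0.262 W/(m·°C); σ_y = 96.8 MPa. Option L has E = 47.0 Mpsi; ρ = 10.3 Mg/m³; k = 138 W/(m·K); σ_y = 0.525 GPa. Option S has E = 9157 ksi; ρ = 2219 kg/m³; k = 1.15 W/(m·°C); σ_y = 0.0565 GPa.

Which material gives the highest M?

option S

Screen on constraints: k ≥ 0.706 W/(m·K); σ_y ≥ 46.9 MPa. Survivors: option H, option R, option L, option S.
Convert each candidate to consistent units, then evaluate M:
  option H: E = 124.8 GPa, ρ = 8960 kg/m³
  option R: E = 206.0 GPa, ρ = 7865 kg/m³
  option L: E = 324.1 GPa, ρ = 10300 kg/m³
  option S: E = 63.14 GPa, ρ = 2219 kg/m³
  option S: M = 1.79×10⁻³
  option R: M = 0.751×10⁻³
  option L: M = 0.667×10⁻³
  option H: M = 0.558×10⁻³
Option S ranks first.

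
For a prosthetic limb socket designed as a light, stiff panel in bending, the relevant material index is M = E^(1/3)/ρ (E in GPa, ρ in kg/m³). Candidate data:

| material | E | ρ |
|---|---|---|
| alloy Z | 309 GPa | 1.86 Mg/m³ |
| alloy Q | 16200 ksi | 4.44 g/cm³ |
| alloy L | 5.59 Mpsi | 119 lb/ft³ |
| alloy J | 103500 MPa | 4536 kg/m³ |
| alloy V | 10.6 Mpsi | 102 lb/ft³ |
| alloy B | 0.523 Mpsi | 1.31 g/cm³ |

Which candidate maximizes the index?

alloy Z

In SI units:
  alloy Z: E = 309.0 GPa, ρ = 1860 kg/m³
  alloy Q: E = 111.7 GPa, ρ = 4440 kg/m³
  alloy L: E = 38.54 GPa, ρ = 1906 kg/m³
  alloy J: E = 103.5 GPa, ρ = 4536 kg/m³
  alloy V: E = 73.08 GPa, ρ = 1634 kg/m³
  alloy B: E = 3.606 GPa, ρ = 1310 kg/m³
  alloy Z: M = 3.63×10⁻³
  alloy V: M = 2.56×10⁻³
  alloy L: M = 1.77×10⁻³
  alloy B: M = 1.17×10⁻³
  alloy Q: M = 1.08×10⁻³
  alloy J: M = 1.04×10⁻³
The maximum is for alloy Z.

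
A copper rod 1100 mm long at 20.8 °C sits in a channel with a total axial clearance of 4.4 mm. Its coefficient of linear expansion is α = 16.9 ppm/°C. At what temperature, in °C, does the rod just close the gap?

257 °C

α·L₀·ΔT = 4.4 mm ⇒ ΔT = 4.4 / (16.9×10⁻⁶ × 1100.0) = 236.7 K.
T = 20.8 + 236.7 = 257.5 °C.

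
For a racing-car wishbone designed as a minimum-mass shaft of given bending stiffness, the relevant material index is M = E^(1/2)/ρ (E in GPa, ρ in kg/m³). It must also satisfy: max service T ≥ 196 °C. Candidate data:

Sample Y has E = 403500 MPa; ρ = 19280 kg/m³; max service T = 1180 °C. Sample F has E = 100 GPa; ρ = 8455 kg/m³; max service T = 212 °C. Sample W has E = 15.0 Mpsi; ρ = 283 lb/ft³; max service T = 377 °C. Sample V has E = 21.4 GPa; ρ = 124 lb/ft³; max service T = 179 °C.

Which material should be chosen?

sample W

Screen on constraints: max service T ≥ 196 °C. Survivors: sample Y, sample F, sample W.
Putting every candidate on a common basis:
  sample Y: E = 403.5 GPa, ρ = 19280 kg/m³
  sample F: E = 100.0 GPa, ρ = 8455 kg/m³
  sample W: E = 103.4 GPa, ρ = 4533 kg/m³
  sample W: M = 2.24×10⁻³
  sample F: M = 1.18×10⁻³
  sample Y: M = 1.04×10⁻³
Highest index: sample W.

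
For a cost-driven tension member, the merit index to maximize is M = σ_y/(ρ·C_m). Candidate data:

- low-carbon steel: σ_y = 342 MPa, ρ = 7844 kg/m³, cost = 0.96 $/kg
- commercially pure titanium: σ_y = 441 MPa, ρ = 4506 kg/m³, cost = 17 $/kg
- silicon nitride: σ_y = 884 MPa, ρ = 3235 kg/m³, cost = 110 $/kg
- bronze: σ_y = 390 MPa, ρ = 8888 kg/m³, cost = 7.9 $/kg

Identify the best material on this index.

Per-candidate index values:
  low-carbon steel: M = 45.4 kN·m per $
  commercially pure titanium: M = 5.76 kN·m per $
  bronze: M = 5.55 kN·m per $
  silicon nitride: M = 2.48 kN·m per $
Low-carbon steel has the largest M.

low-carbon steel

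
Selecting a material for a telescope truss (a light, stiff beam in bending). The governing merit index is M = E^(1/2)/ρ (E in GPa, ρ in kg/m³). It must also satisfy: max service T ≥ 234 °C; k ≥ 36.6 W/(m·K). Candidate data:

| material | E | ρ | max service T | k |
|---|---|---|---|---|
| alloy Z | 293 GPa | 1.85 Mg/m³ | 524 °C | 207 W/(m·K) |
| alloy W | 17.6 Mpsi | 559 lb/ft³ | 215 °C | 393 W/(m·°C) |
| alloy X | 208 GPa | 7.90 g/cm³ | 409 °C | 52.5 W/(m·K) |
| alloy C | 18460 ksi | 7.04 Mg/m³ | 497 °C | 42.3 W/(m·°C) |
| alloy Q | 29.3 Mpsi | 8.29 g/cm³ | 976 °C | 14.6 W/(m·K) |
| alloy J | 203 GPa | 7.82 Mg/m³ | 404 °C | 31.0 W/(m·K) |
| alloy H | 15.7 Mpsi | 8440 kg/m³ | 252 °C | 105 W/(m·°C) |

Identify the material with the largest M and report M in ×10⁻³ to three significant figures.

Screen on constraints: max service T ≥ 234 °C; k ≥ 36.6 W/(m·K). Survivors: alloy Z, alloy X, alloy C, alloy H.
Convert each candidate to consistent units, then evaluate M:
  alloy Z: E = 293.0 GPa, ρ = 1850 kg/m³
  alloy X: E = 208.0 GPa, ρ = 7900 kg/m³
  alloy C: E = 127.3 GPa, ρ = 7040 kg/m³
  alloy H: E = 108.2 GPa, ρ = 8440 kg/m³
  alloy Z: M = 9.25×10⁻³
  alloy X: M = 1.83×10⁻³
  alloy C: M = 1.60×10⁻³
  alloy H: M = 1.23×10⁻³
Highest index: alloy Z.

alloy Z, M = 9.25×10⁻³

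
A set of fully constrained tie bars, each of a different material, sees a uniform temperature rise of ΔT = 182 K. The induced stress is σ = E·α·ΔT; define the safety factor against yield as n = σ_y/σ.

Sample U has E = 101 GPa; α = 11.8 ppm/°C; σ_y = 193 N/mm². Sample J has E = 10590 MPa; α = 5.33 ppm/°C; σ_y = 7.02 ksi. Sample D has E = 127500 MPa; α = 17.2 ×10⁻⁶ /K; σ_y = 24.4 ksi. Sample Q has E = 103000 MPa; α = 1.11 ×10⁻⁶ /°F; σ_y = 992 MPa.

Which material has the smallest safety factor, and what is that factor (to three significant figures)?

sample D, n = 0.422

With everything in SI (GPa, ×10⁻⁶/K, MPa):
  sample U: E = 101.0, α = 11.8, σ_y = 193.0 → σ = 217 MPa, n = 0.890
  sample J: E = 10.59, α = 5.33, σ_y = 48.40 → σ = 10.3 MPa, n = 4.71
  sample D: E = 127.5, α = 17.2, σ_y = 168.2 → σ = 399 MPa, n = 0.422
  sample Q: E = 103.0, α = 2.00, σ_y = 992.0 → σ = 37.5 MPa, n = 26.5
The minimum is sample D at n = 0.422.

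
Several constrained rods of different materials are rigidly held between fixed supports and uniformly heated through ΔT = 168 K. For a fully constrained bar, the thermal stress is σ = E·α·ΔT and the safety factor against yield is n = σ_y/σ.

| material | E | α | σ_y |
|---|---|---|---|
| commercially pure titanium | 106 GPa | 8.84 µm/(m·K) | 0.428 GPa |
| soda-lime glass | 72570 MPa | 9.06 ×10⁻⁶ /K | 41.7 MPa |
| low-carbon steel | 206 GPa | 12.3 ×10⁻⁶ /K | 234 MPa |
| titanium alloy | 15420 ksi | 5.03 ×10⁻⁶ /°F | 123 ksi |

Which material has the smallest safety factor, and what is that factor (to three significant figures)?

With everything in SI (GPa, ×10⁻⁶/K, MPa):
  commercially pure titanium: E = 106.0, α = 8.84, σ_y = 428.0 → σ = 157 MPa, n = 2.72
  soda-lime glass: E = 72.57, α = 9.06, σ_y = 41.70 → σ = 110 MPa, n = 0.378
  low-carbon steel: E = 206.0, α = 12.3, σ_y = 234.0 → σ = 426 MPa, n = 0.550
  titanium alloy: E = 106.3, α = 9.05, σ_y = 848.1 → σ = 162 MPa, n = 5.24
Smallest n: soda-lime glass with n = 0.378.

soda-lime glass, n = 0.378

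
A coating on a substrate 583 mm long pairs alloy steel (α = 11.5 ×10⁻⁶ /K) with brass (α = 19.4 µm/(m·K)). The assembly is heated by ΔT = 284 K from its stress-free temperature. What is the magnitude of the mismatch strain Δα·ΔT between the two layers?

Δα = |11.5 − 19.4|×10⁻⁶/K = 7.90×10⁻⁶/K.
Mismatch strain = Δα·ΔT = 7.90×10⁻⁶ × 284.0 = 2.24×10⁻³.

2.24×10⁻³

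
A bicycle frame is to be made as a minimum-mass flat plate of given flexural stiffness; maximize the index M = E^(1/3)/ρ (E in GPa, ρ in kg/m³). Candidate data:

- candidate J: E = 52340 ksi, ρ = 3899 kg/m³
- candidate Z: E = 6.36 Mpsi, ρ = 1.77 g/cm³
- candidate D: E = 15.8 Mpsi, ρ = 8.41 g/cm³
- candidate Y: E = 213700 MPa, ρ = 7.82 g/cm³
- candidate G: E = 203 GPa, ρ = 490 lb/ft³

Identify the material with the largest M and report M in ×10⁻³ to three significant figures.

Convert each candidate to consistent units, then evaluate M:
  candidate J: E = 360.9 GPa, ρ = 3899 kg/m³
  candidate Z: E = 43.85 GPa, ρ = 1770 kg/m³
  candidate D: E = 108.9 GPa, ρ = 8410 kg/m³
  candidate Y: E = 213.7 GPa, ρ = 7820 kg/m³
  candidate G: E = 203.0 GPa, ρ = 7849 kg/m³
  candidate Z: M = 1.99×10⁻³
  candidate J: M = 1.83×10⁻³
  candidate Y: M = 0.765×10⁻³
  candidate G: M = 0.749×10⁻³
  candidate D: M = 0.568×10⁻³
Highest index: candidate Z.

candidate Z, M = 1.99×10⁻³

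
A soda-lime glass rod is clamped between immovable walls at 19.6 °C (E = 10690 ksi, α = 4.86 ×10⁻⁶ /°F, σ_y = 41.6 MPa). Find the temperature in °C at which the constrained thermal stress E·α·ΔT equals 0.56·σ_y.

E = 10690 ksi = 73.70 GPa.
α = 4.86×10⁻⁶/°F × 9/5 = 8.75×10⁻⁶/K.
E·α·ΔT = 23.30 MPa ⇒ ΔT = 23.30 / (73.70×10³ × 8.75×10⁻⁶) = 36.13 K.
T = 19.6 + 36.13 = 55.73 °C.

55.7 °C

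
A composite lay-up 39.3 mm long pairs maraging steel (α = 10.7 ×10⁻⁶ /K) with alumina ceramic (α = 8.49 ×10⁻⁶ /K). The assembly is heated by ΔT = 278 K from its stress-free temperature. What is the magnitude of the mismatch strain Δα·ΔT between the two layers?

Δα = |10.7 − 8.49|×10⁻⁶/K = 2.21×10⁻⁶/K.
Mismatch strain = Δα·ΔT = 2.21×10⁻⁶ × 278.0 = 6.14×10⁻⁴.

6.14×10⁻⁴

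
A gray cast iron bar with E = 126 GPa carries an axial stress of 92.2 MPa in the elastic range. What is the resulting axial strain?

7.32×10⁻⁴

ε = σ/E = 92.2 / 126000 = 7.32×10⁻⁴.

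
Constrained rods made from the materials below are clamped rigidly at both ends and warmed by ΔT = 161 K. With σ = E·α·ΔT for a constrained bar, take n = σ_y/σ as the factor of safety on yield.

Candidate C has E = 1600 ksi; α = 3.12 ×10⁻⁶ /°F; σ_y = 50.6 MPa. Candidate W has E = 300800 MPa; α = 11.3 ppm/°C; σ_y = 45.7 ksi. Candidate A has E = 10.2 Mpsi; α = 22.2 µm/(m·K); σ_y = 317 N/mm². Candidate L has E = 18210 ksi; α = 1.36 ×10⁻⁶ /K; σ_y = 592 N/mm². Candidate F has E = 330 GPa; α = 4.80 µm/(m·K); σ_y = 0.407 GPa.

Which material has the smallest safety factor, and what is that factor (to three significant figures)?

candidate W, n = 0.576

Per material, after unit conversion:
  candidate C: E = 11.03, α = 5.62, σ_y = 50.60 → σ = 9.97 MPa, n = 5.07
  candidate W: E = 300.8, α = 11.3, σ_y = 315.1 → σ = 547 MPa, n = 0.576
  candidate A: E = 70.33, α = 22.2, σ_y = 317.0 → σ = 251 MPa, n = 1.26
  candidate L: E = 125.6, α = 1.36, σ_y = 592.0 → σ = 27.5 MPa, n = 21.5
  candidate F: E = 330.0, α = 4.80, σ_y = 407.0 → σ = 255 MPa, n = 1.60
The minimum is candidate W at n = 0.576.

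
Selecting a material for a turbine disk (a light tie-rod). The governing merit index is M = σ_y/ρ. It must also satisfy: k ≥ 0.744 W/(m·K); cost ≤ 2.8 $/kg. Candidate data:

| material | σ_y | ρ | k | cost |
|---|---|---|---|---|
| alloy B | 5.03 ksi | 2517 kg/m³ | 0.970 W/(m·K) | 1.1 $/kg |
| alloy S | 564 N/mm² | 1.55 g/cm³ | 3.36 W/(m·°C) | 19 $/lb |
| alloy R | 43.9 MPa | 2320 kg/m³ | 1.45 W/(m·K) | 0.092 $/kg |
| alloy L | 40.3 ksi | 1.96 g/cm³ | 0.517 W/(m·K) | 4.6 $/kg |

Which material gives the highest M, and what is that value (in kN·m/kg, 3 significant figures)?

alloy R, M = 18.9 kN·m/kg

Screen on constraints: k ≥ 0.744 W/(m·K); cost ≤ 2.8 $/kg. Survivors: alloy B, alloy R.
After converting to SI:
  alloy B: σ_y = 34.68 MPa, ρ = 2517 kg/m³
  alloy R: σ_y = 43.90 MPa, ρ = 2320 kg/m³
  alloy R: M = 18.9 kN·m/kg
  alloy B: M = 13.8 kN·m/kg
Alloy R ranks first.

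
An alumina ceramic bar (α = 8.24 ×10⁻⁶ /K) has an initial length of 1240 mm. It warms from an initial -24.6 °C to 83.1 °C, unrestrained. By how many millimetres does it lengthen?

1.10 mm

ΔT = 83.1 − (-24.6) = 107.7 K.
ΔL = α·L₀·ΔT = 8.24×10⁻⁶ × 1240 mm × 107.7 K = 1.10 mm.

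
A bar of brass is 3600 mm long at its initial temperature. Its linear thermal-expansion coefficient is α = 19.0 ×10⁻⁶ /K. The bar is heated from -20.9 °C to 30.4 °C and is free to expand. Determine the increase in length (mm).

ΔT = 30.4 − (-20.9) = 51.30 K.
ΔL = α·L₀·ΔT = 19.0×10⁻⁶ × 3600 mm × 51.30 K = 3.51 mm.

3.51 mm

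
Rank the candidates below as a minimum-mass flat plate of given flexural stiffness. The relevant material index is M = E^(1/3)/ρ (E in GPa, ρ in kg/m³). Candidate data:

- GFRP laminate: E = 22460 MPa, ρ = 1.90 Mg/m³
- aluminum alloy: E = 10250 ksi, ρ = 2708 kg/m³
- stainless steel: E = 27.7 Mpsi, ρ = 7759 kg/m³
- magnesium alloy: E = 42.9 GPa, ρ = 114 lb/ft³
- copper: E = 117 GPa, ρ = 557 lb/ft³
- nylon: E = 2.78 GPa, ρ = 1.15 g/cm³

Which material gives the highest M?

After converting to SI:
  GFRP laminate: E = 22.46 GPa, ρ = 1900 kg/m³
  aluminum alloy: E = 70.67 GPa, ρ = 2708 kg/m³
  stainless steel: E = 191.0 GPa, ρ = 7759 kg/m³
  magnesium alloy: E = 42.90 GPa, ρ = 1826 kg/m³
  copper: E = 117.0 GPa, ρ = 8922 kg/m³
  nylon: E = 2.780 GPa, ρ = 1150 kg/m³
  magnesium alloy: M = 1.92×10⁻³
  aluminum alloy: M = 1.53×10⁻³
  GFRP laminate: M = 1.48×10⁻³
  nylon: M = 1.22×10⁻³
  stainless steel: M = 0.742×10⁻³
  copper: M = 0.548×10⁻³
Highest index: magnesium alloy.

magnesium alloy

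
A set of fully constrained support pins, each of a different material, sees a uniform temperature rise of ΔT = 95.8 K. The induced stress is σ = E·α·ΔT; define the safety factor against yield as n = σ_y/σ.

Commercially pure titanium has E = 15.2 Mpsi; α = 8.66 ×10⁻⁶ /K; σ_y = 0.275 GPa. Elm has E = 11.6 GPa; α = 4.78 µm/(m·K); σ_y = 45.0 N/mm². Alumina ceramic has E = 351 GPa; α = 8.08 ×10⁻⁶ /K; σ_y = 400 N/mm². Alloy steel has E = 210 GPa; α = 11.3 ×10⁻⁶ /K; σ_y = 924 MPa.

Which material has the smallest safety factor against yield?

Per material, after unit conversion:
  commercially pure titanium: E = 104.8, α = 8.66, σ_y = 275.0 → σ = 86.9 MPa, n = 3.16
  elm: E = 11.60, α = 4.78, σ_y = 45.00 → σ = 5.31 MPa, n = 8.47
  alumina ceramic: E = 351.0, α = 8.08, σ_y = 400.0 → σ = 272 MPa, n = 1.47
  alloy steel: E = 210.0, α = 11.3, σ_y = 924.0 → σ = 227 MPa, n = 4.06
Smallest n: alumina ceramic with n = 1.47.

alumina ceramic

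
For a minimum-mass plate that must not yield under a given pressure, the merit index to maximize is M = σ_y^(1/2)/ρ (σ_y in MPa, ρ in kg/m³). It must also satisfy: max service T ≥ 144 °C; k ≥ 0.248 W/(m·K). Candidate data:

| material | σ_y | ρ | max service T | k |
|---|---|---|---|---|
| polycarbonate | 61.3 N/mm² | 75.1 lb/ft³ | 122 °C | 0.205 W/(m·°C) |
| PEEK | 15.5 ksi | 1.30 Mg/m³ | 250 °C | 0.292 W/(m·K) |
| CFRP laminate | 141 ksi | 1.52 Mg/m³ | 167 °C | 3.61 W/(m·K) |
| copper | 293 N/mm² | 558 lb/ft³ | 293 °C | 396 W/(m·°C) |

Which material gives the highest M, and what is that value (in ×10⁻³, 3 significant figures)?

Screen on constraints: max service T ≥ 144 °C; k ≥ 0.248 W/(m·K). Survivors: PEEK, CFRP laminate, copper.
In SI units:
  PEEK: σ_y = 106.9 MPa, ρ = 1300 kg/m³
  CFRP laminate: σ_y = 972.2 MPa, ρ = 1520 kg/m³
  copper: σ_y = 293.0 MPa, ρ = 8938 kg/m³
  CFRP laminate: M = 20.5×10⁻³
  PEEK: M = 7.95×10⁻³
  copper: M = 1.92×10⁻³
Highest index: CFRP laminate.

CFRP laminate, M = 20.5×10⁻³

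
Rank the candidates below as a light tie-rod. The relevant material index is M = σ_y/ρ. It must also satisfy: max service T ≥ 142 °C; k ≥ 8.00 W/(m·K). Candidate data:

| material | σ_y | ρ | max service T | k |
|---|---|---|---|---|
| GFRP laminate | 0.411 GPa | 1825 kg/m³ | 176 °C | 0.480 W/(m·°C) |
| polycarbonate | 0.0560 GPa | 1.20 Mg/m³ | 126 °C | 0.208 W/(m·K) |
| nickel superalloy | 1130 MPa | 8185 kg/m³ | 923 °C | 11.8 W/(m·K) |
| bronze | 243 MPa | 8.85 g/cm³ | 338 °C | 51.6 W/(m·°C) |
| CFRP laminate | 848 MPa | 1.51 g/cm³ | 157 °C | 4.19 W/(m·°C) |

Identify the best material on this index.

Screen on constraints: max service T ≥ 142 °C; k ≥ 8.00 W/(m·K). Survivors: nickel superalloy, bronze.
Putting every candidate on a common basis:
  nickel superalloy: σ_y = 1130 MPa, ρ = 8185 kg/m³
  bronze: σ_y = 243.0 MPa, ρ = 8850 kg/m³
  nickel superalloy: M = 138 kN·m/kg
  bronze: M = 27.5 kN·m/kg
Highest index: nickel superalloy.

nickel superalloy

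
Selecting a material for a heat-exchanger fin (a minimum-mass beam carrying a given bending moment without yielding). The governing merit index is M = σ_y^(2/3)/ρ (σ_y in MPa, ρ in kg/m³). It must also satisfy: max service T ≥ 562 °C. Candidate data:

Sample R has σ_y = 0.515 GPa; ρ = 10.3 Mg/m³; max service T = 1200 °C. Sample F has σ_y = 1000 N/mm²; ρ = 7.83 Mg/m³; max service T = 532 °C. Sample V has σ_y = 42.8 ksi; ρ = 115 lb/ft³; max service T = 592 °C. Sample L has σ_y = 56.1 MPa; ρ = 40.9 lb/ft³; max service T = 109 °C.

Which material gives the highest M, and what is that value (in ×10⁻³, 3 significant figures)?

sample V, M = 24.1×10⁻³

Screen on constraints: max service T ≥ 562 °C. Survivors: sample R, sample V.
After converting to SI:
  sample R: σ_y = 515.0 MPa, ρ = 10300 kg/m³
  sample V: σ_y = 295.1 MPa, ρ = 1842 kg/m³
  sample V: M = 24.1×10⁻³
  sample R: M = 6.24×10⁻³
Sample V has the largest M.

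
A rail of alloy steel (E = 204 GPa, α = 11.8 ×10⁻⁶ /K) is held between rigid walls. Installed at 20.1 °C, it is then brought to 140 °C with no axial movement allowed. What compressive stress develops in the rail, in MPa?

289 MPa

ΔT = 119.9 K. Constrained thermal stress σ = E·α·ΔT = 204.0×10³ MPa × 11.8×10⁻⁶ × 119.9 = 289 MPa (compressive).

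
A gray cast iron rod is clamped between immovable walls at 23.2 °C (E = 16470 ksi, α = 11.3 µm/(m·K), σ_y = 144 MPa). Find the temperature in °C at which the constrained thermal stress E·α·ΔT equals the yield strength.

135 °C

E = 16470 ksi = 113.6 GPa.
E·α·ΔT = 144.0 MPa ⇒ ΔT = 144.0 / (113.6×10³ × 11.3×10⁻⁶) = 112.2 K.
T = 23.2 + 112.2 = 135.4 °C.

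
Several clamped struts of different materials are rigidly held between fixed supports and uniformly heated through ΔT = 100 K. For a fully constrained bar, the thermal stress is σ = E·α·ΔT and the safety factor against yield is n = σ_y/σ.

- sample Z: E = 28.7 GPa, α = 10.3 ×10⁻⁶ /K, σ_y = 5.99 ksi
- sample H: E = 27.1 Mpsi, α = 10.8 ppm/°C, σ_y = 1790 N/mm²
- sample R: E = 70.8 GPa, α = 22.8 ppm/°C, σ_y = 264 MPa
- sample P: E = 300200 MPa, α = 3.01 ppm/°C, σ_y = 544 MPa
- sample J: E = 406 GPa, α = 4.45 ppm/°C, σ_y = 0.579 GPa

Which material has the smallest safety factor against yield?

sample Z

Converting E to GPa, α to ×10⁻⁶/K, σ_y to MPa, then σ and n for each:
  sample Z: E = 28.70, α = 10.3, σ_y = 41.30 → σ = 29.6 MPa, n = 1.40
  sample H: E = 186.8, α = 10.8, σ_y = 1790 → σ = 202 MPa, n = 8.87
  sample R: E = 70.80, α = 22.8, σ_y = 264.0 → σ = 161 MPa, n = 1.64
  sample P: E = 300.2, α = 3.01, σ_y = 544.0 → σ = 90.4 MPa, n = 6.02
  sample J: E = 406.0, α = 4.45, σ_y = 579.0 → σ = 181 MPa, n = 3.20
The minimum is sample Z at n = 1.40.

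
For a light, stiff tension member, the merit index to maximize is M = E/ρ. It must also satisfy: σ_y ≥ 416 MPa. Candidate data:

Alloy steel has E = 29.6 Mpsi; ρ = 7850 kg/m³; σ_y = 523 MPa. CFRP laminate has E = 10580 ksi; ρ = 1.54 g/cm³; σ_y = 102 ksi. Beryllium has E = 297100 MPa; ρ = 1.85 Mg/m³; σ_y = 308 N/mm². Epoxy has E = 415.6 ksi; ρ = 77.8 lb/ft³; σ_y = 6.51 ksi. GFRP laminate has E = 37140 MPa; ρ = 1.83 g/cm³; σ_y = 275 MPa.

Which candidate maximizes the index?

Screen on constraints: σ_y ≥ 416 MPa. Survivors: alloy steel, CFRP laminate.
After converting to SI:
  alloy steel: E = 204.1 GPa, ρ = 7850 kg/m³
  CFRP laminate: E = 72.95 GPa, ρ = 1540 kg/m³
  CFRP laminate: M = 47.4 MN·m/kg
  alloy steel: M = 26.0 MN·m/kg
The maximum is for CFRP laminate.

CFRP laminate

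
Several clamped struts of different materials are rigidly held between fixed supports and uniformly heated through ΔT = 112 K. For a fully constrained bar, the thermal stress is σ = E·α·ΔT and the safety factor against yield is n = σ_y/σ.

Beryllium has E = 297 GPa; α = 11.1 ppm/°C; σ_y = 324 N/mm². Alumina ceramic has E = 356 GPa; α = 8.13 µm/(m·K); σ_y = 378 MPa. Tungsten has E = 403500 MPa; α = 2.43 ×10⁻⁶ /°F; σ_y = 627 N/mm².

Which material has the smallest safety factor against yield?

beryllium

In consistent units (E in GPa, α in ×10⁻⁶/K, σ_y in MPa):
  beryllium: E = 297.0, α = 11.1, σ_y = 324.0 → σ = 369 MPa, n = 0.878
  alumina ceramic: E = 356.0, α = 8.13, σ_y = 378.0 → σ = 324 MPa, n = 1.17
  tungsten: E = 403.5, α = 4.37, σ_y = 627.0 → σ = 198 MPa, n = 3.17
Beryllium has the lowest safety factor, n = 0.878.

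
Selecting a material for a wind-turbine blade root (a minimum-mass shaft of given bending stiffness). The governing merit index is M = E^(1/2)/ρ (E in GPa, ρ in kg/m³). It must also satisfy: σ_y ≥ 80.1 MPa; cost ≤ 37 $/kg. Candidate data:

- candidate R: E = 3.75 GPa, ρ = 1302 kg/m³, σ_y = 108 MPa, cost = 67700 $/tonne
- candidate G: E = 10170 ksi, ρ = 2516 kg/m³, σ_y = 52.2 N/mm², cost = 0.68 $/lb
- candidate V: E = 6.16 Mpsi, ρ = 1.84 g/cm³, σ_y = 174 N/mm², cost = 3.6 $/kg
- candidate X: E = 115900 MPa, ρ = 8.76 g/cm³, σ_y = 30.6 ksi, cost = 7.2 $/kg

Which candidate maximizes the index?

Screen on constraints: σ_y ≥ 80.1 MPa; cost ≤ 37 $/kg. Survivors: candidate V, candidate X.
Convert each candidate to consistent units, then evaluate M:
  candidate V: E = 42.47 GPa, ρ = 1840 kg/m³
  candidate X: E = 115.9 GPa, ρ = 8760 kg/m³
  candidate V: M = 3.54×10⁻³
  candidate X: M = 1.23×10⁻³
Candidate V ranks first.

candidate V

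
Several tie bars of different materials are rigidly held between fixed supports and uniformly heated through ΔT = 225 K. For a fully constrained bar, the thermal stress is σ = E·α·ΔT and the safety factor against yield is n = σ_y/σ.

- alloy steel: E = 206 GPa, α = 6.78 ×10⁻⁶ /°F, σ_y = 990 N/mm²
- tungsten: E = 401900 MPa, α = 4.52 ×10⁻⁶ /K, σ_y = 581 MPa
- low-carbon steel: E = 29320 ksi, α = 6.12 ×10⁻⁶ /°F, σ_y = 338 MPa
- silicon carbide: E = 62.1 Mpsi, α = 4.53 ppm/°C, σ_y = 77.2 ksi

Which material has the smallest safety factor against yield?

low-carbon steel

Per material, after unit conversion:
  alloy steel: E = 206.0, α = 12.2, σ_y = 990.0 → σ = 566 MPa, n = 1.75
  tungsten: E = 401.9, α = 4.52, σ_y = 581.0 → σ = 409 MPa, n = 1.42
  low-carbon steel: E = 202.2, α = 11.0, σ_y = 338.0 → σ = 501 MPa, n = 0.675
  silicon carbide: E = 428.2, α = 4.53, σ_y = 532.3 → σ = 436 MPa, n = 1.22
Smallest n: low-carbon steel with n = 0.675.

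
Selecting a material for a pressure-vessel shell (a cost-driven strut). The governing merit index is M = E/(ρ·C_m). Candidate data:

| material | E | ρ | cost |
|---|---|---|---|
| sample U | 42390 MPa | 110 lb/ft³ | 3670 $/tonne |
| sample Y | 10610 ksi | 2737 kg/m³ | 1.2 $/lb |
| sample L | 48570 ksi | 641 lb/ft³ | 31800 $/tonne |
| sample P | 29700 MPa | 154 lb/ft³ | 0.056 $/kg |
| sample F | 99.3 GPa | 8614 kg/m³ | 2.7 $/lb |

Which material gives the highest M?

sample P

Normalizing units and computing the index:
  sample U: E = 42.39 GPa, ρ = 1762 kg/m³, cost = 3.670 $/kg
  sample Y: E = 73.15 GPa, ρ = 2737 kg/m³, cost = 2.646 $/kg
  sample L: E = 334.9 GPa, ρ = 10270 kg/m³, cost = 31.80 $/kg
  sample P: E = 29.70 GPa, ρ = 2467 kg/m³, cost = 0.05600 $/kg
  sample F: E = 99.30 GPa, ρ = 8614 kg/m³, cost = 5.952 $/kg
  sample P: M = 215 MN·m per $
  sample Y: M = 10.1 MN·m per $
  sample U: M = 6.56 MN·m per $
  sample F: M = 1.94 MN·m per $
  sample L: M = 1.03 MN·m per $
Sample P ranks first.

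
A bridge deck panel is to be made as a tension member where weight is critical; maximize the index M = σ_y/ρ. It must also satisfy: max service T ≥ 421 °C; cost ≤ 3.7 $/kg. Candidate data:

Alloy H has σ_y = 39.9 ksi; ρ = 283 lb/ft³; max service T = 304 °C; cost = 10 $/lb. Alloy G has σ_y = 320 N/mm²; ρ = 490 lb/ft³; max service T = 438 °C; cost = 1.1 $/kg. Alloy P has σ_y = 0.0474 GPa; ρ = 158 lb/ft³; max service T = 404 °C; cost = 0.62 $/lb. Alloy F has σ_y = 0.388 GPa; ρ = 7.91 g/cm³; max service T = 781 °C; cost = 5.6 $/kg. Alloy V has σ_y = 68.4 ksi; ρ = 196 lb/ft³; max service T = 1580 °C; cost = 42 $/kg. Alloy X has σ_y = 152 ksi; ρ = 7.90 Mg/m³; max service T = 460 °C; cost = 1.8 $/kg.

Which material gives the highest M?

alloy X

Screen on constraints: max service T ≥ 421 °C; cost ≤ 3.7 $/kg. Survivors: alloy G, alloy X.
Convert each candidate to consistent units, then evaluate M:
  alloy G: σ_y = 320.0 MPa, ρ = 7849 kg/m³
  alloy X: σ_y = 1048 MPa, ρ = 7900 kg/m³
  alloy X: M = 133 kN·m/kg
  alloy G: M = 40.8 kN·m/kg
Alloy X ranks first.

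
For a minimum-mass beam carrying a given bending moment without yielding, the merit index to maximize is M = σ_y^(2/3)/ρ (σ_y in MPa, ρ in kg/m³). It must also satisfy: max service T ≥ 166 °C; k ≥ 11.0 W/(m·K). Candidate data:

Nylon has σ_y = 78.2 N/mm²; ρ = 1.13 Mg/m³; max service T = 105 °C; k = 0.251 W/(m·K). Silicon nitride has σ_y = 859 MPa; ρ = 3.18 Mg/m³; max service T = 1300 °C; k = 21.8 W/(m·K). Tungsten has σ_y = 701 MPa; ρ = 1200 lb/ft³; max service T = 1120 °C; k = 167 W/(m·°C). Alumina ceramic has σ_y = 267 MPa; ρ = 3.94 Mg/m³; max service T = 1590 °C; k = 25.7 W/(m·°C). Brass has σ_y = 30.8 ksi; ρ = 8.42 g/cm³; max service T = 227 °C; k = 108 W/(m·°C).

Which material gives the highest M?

silicon nitride

Screen on constraints: max service T ≥ 166 °C; k ≥ 11.0 W/(m·K). Survivors: silicon nitride, tungsten, alumina ceramic, brass.
Convert each candidate to consistent units, then evaluate M:
  silicon nitride: σ_y = 859.0 MPa, ρ = 3180 kg/m³
  tungsten: σ_y = 701.0 MPa, ρ = 19220 kg/m³
  alumina ceramic: σ_y = 267.0 MPa, ρ = 3940 kg/m³
  brass: σ_y = 212.4 MPa, ρ = 8420 kg/m³
  silicon nitride: M = 28.4×10⁻³
  alumina ceramic: M = 10.5×10⁻³
  brass: M = 4.23×10⁻³
  tungsten: M = 4.11×10⁻³
Silicon nitride has the largest M.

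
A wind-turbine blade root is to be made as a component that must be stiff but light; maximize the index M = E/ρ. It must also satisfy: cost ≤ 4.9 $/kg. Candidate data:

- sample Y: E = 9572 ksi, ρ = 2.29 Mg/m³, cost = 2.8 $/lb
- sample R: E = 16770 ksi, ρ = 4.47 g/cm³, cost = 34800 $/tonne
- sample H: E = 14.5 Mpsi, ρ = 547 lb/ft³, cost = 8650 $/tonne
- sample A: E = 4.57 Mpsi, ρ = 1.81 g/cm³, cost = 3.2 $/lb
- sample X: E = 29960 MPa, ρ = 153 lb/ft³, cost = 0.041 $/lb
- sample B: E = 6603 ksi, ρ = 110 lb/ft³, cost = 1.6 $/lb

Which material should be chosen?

sample B

Screen on constraints: cost ≤ 4.9 $/kg. Survivors: sample X, sample B.
Normalizing units and computing the index:
  sample X: E = 29.96 GPa, ρ = 2451 kg/m³
  sample B: E = 45.53 GPa, ρ = 1762 kg/m³
  sample B: M = 25.8 MN·m/kg
  sample X: M = 12.2 MN·m/kg
Highest index: sample B.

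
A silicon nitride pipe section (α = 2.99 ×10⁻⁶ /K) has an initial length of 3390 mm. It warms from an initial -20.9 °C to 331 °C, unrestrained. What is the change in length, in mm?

ΔT = 331 − (-20.9) = 351.9 K.
ΔL = α·L₀·ΔT = 2.99×10⁻⁶ × 3390 mm × 351.9 K = 3.57 mm.

3.57 mm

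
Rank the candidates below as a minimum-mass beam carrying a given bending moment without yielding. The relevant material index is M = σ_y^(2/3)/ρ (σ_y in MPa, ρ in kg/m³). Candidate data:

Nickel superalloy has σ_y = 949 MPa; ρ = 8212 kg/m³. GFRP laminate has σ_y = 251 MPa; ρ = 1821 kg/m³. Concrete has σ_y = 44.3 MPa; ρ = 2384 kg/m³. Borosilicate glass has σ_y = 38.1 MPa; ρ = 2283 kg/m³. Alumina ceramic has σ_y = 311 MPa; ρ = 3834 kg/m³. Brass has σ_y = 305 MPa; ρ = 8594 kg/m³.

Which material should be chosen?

GFRP laminate

Evaluate M for each candidate:
  GFRP laminate: M = 21.9×10⁻³
  alumina ceramic: M = 12.0×10⁻³
  nickel superalloy: M = 11.8×10⁻³
  brass: M = 5.27×10⁻³
  concrete: M = 5.25×10⁻³
  borosilicate glass: M = 4.96×10⁻³
GFRP laminate has the largest M.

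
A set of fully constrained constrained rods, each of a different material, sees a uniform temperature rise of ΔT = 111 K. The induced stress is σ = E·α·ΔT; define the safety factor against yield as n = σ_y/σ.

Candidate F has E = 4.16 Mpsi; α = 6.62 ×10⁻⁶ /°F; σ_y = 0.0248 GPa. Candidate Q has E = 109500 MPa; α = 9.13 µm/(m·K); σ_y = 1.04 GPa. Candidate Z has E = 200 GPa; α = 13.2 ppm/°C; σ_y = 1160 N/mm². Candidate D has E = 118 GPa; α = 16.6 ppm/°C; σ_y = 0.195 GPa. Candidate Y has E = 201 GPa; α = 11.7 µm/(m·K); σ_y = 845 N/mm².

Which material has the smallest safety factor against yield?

candidate F

With everything in SI (GPa, ×10⁻⁶/K, MPa):
  candidate F: E = 28.68, α = 11.9, σ_y = 24.80 → σ = 37.9 MPa, n = 0.654
  candidate Q: E = 109.5, α = 9.13, σ_y = 1040 → σ = 111 MPa, n = 9.37
  candidate Z: E = 200.0, α = 13.2, σ_y = 1160 → σ = 293 MPa, n = 3.96
  candidate D: E = 118.0, α = 16.6, σ_y = 195.0 → σ = 217 MPa, n = 0.897
  candidate Y: E = 201.0, α = 11.7, σ_y = 845.0 → σ = 261 MPa, n = 3.24
The minimum is candidate F at n = 0.654.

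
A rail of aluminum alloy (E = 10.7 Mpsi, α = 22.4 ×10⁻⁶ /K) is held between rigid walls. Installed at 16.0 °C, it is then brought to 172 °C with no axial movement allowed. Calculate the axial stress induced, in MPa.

E = 10.7 Mpsi = 73.77 GPa.
ΔT = 156.0 K. Constrained thermal stress σ = E·α·ΔT = 73.77×10³ MPa × 22.4×10⁻⁶ × 156.0 = 258 MPa (compressive).

258 MPa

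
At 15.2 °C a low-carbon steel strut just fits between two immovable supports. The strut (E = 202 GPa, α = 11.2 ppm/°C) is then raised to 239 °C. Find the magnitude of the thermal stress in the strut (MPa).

506 MPa

ΔT = 223.8 K. Constrained thermal stress σ = E·α·ΔT = 202.0×10³ MPa × 11.2×10⁻⁶ × 223.8 = 506 MPa (compressive).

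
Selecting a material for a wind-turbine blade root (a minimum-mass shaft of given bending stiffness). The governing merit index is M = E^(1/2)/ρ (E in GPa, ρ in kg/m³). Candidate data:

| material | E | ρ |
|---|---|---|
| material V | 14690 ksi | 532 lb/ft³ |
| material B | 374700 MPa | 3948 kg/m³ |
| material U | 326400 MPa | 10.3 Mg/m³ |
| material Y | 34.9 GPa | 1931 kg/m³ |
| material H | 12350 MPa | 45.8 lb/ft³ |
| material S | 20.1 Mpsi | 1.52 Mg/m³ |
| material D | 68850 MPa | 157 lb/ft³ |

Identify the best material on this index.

material S

After converting to SI:
  material V: E = 101.3 GPa, ρ = 8522 kg/m³
  material B: E = 374.7 GPa, ρ = 3948 kg/m³
  material U: E = 326.4 GPa, ρ = 10300 kg/m³
  material Y: E = 34.90 GPa, ρ = 1931 kg/m³
  material H: E = 12.35 GPa, ρ = 733.6 kg/m³
  material S: E = 138.6 GPa, ρ = 1520 kg/m³
  material D: E = 68.85 GPa, ρ = 2515 kg/m³
  material S: M = 7.74×10⁻³
  material B: M = 4.90×10⁻³
  material H: M = 4.79×10⁻³
  material D: M = 3.30×10⁻³
  material Y: M = 3.06×10⁻³
  material U: M = 1.75×10⁻³
  material V: M = 1.18×10⁻³
Highest index: material S.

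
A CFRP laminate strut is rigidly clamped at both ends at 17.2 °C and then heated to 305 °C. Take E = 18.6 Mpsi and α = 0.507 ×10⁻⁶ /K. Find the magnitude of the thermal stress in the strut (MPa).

E = 18.6 Mpsi = 128.2 GPa.
ΔT = 287.8 K. Constrained thermal stress σ = E·α·ΔT = 128.2×10³ MPa × 0.507×10⁻⁶ × 287.8 = 18.7 MPa (compressive).

18.7 MPa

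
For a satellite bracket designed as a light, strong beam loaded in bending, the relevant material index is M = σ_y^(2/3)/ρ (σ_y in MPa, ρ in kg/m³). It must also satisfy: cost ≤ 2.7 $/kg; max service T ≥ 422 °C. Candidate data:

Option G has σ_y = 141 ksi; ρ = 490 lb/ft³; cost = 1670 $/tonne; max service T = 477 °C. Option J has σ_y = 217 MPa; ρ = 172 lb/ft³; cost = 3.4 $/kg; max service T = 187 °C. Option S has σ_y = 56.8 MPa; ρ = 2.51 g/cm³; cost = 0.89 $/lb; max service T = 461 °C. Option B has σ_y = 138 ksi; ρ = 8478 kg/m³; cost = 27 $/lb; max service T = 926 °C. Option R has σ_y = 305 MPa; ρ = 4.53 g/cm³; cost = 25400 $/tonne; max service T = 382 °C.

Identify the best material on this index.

Screen on constraints: cost ≤ 2.7 $/kg; max service T ≥ 422 °C. Survivors: option G, option S.
Normalizing units and computing the index:
  option G: σ_y = 972.2 MPa, ρ = 7849 kg/m³
  option S: σ_y = 56.80 MPa, ρ = 2510 kg/m³
  option G: M = 12.5×10⁻³
  option S: M = 5.89×10⁻³
Option G has the largest M.

option G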